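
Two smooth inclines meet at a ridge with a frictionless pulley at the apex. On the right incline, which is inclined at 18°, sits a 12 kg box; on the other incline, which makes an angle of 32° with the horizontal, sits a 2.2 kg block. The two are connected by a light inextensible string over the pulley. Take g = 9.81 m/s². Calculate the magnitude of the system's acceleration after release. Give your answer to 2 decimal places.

1.76 m/s²

Resolve each weight along its own incline: the 12 kg mass has component 12 × 9.81 × sin 18° = 36.377 N down its slope, and the 2.2 kg mass has 2.2 × 9.81 × sin 32° = 11.437 N down its slope.
The 12 kg side's 36.377 N exceeds the other side's 11.437 N, so that mass slides down and the 2.2 kg mass slides up. Taking that direction as positive, Newton's second law for the whole system gives 36.377 − 11.437 = (12 + 2.2) a, so a = 24.940 / 14.2 = 1.7563 m/s².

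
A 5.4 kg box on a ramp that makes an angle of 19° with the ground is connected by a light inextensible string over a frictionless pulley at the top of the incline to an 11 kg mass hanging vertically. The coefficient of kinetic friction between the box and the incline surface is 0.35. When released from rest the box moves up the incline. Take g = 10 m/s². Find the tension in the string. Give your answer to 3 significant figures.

60.0 N

For the box on the incline: the weight component along the slope is m₁g sin 19° = 5.4 × 10 × 0.3256 = 17.582 N and the normal force is N = m₁g cos 19° = 51.058 N.
Kinetic friction opposes the box's motion up the incline: f = μN = 0.35 × 51.058 = 17.870 N acting down the slope.
Newton's second law for the box (up-slope positive): T − 17.582 − 17.870 = 5.4 a. For the hanging mass (downward positive): 11 × 10 − T = 11 a.
Adding the two equations eliminates T: 74.548 = 16.4 a, so a = 4.5456 m/s².
Then from the hanging mass's equation, T = 11 × (10 − 4.5456) = 59.998 N.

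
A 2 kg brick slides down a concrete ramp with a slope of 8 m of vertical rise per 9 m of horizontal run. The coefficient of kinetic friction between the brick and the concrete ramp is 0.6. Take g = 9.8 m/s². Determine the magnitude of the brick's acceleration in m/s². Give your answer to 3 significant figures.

2.12 m/s²

Resolving the weight along the incline: the component pulling the brick down the slope is mg sin 41.63° = 2 × 9.8 × 0.6644 = 13.022 N, and the normal force is N = mg cos 41.63° = 2 × 9.8 × 0.7474 = 14.649 N.
Kinetic friction acts up the slope with magnitude f = μN = 0.6 × 14.649 = 8.789 N.
Net force along the incline is 13.022 − 8.789 = 4.233 N, so a = 4.233 / 2 = 2.1165 m/s².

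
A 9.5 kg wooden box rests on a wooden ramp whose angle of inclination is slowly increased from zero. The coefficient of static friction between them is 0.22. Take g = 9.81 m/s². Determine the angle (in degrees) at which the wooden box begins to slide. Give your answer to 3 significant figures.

12.4°

At the threshold of sliding, static friction is at its maximum μ_s N and exactly balances the weight component along the incline: mg sin θ = μ_s mg cos θ.
Hence tan θ = μ_s = 0.22, so θ = arctan(0.22) = 12.4074°.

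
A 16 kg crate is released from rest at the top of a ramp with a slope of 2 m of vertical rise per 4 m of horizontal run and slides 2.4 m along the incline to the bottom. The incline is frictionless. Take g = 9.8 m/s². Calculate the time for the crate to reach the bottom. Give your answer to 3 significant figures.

1.05 s

The weight component along the incline is mg sin 26.57° = 70.123 N and the normal force is N = mg cos 26.57° = 140.246 N.
With no friction, a = g sin 26.57° = 4.3827 m/s².
Starting from rest, L = ½at², so t = √(2L/a) = √(2 × 2.4 / 4.3827) = 1.0465 s.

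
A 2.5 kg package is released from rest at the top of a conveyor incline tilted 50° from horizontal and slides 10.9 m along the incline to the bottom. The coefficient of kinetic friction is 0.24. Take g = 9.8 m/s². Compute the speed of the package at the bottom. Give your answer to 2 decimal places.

11.43 m/s

The weight component along the incline is mg sin 50° = 18.768 N and the normal force is N = mg cos 50° = 15.748 N.
Friction up the slope is f = μN = 0.24 × 15.748 = 3.780 N, so the net downslope force is 18.768 − 3.780 = 14.988 N and a = 14.988 / 2.5 = 5.9952 m/s².
Starting from rest over a distance of 10.9 m, v² = 2aL = 2 × 5.9952 × 10.9 = 130.6954, so v = 11.4322 m/s.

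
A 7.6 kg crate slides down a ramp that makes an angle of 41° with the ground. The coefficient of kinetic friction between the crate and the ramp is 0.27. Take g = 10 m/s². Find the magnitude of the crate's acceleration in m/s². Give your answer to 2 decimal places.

Resolving the weight along the incline: the component pulling the crate down the slope is mg sin 41° = 7.6 × 10 × 0.6561 = 49.864 N, and the normal force is N = mg cos 41° = 7.6 × 10 × 0.7547 = 57.357 N.
Kinetic friction acts up the slope with magnitude f = μN = 0.27 × 57.357 = 15.486 N.
Net force along the incline is 49.864 − 15.486 = 34.378 N, so a = 34.378 / 7.6 = 4.5234 m/s².

4.52 m/s²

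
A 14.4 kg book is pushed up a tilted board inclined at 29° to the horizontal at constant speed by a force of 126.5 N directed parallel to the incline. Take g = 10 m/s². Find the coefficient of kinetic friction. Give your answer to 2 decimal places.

At constant speed ΣF = 0 along the incline. The applied 126.5 N acts up the slope; the weight component mg sin 29° = 69.813 N and kinetic friction μN both act down the slope.
So 126.5 = 69.813 + μ × 125.945, giving μ = (126.5 − 69.813) / 125.945 = 0.4501.

0.45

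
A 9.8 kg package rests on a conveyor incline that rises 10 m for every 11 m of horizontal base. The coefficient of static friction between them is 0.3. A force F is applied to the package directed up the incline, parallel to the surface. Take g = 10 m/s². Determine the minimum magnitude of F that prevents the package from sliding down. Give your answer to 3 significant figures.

The normal force is N = mg cos 42.27° = 72.514 N. With F at its minimum the package is on the verge of sliding down, so static friction is at its maximum μ_s N = 0.3 × 72.514 = 21.754 N and acts up the slope.
Equilibrium along the incline: F + μ_s N = mg sin 42.27°, so F = 65.922 − 21.754 = 44.168 N.

44.2 N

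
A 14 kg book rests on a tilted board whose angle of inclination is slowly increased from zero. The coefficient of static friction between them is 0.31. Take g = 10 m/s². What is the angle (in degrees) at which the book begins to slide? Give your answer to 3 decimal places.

17.223°

At the threshold of sliding, static friction is at its maximum μ_s N and exactly balances the weight component along the incline: mg sin θ = μ_s mg cos θ.
Hence tan θ = μ_s = 0.31, so θ = arctan(0.31) = 17.2234°.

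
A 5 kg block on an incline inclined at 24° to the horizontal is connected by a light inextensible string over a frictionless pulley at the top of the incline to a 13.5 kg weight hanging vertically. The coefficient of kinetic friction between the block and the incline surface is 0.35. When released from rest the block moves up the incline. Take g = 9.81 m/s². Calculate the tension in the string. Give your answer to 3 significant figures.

61.8 N

For the block on the incline: the weight component along the slope is m₁g sin 24° = 5 × 9.81 × 0.4067 = 19.949 N and the normal force is N = m₁g cos 24° = 44.809 N.
Kinetic friction opposes the block's motion up the incline: f = μN = 0.35 × 44.809 = 15.683 N acting down the slope.
Newton's second law for the block (up-slope positive): T − 19.949 − 15.683 = 5 a. For the hanging weight (downward positive): 13.5 × 9.81 − T = 13.5 a.
Adding the two equations eliminates T: 96.803 = 18.5 a, so a = 5.2326 m/s².
Then from the hanging weight's equation, T = 13.5 × (9.81 − 5.2326) = 61.795 N.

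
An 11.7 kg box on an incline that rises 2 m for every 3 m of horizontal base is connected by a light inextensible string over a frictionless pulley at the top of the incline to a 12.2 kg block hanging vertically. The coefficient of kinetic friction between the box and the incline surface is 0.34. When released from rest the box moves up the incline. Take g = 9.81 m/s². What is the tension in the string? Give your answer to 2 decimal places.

107.66 N

For the box on the incline: the weight component along the slope is m₁g sin 33.69° = 11.7 × 9.81 × 0.5547 = 63.667 N and the normal force is N = m₁g cos 33.69° = 95.500 N.
Kinetic friction opposes the box's motion up the incline: f = μN = 0.34 × 95.500 = 32.470 N acting down the slope.
Newton's second law for the box (up-slope positive): T − 63.667 − 32.470 = 11.7 a. For the hanging block (downward positive): 12.2 × 9.81 − T = 12.2 a.
Adding the two equations eliminates T: 23.545 = 23.9 a, so a = 0.9851 m/s².
Then from the hanging block's equation, T = 12.2 × (9.81 − 0.9851) = 107.664 N.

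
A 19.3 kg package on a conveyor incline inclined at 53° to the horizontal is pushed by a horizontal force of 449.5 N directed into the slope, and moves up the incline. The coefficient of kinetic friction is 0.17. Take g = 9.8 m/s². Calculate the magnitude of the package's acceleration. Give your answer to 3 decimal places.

2.025 m/s²

The horizontal push has components F cos 53° = 449.5 × 0.6018 = 270.509 N up the incline and F sin 53° = 449.5 × 0.7986 = 358.971 N pressing into the surface.
The normal force is therefore N = mg cos 53° + F sin 53° = 113.824 + 358.971 = 472.795 N, and kinetic friction down the slope is μN = 0.17 × 472.795 = 80.375 N.
Along the incline: F cos 53° − mg sin 53° − μN = ma, so 270.509 − 151.047 − 80.375 = 19.3 a, giving a = 2.0252 m/s².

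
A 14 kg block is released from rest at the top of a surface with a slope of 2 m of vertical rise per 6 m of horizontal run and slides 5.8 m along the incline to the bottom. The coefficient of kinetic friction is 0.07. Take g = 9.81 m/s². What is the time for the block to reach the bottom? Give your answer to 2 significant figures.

The weight component along the incline is mg sin 18.43° = 43.431 N and the normal force is N = mg cos 18.43° = 130.292 N.
Friction up the slope is f = μN = 0.07 × 130.292 = 9.120 N, so the net downslope force is 43.431 − 9.120 = 34.311 N and a = 34.311 / 14 = 2.4508 m/s².
Starting from rest, L = ½at², so t = √(2L/a) = √(2 × 5.8 / 2.4508) = 2.1756 s.

2.2 s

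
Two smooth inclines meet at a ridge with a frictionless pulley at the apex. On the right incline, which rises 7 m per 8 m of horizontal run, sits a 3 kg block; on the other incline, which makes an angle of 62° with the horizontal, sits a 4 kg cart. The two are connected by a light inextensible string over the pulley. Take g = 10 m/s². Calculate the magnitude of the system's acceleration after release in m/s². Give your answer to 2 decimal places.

2.22 m/s²

Resolve each weight along its own incline: the 3 kg mass has component 3 × 10 × sin 41.19° = 19.755 N down its slope, and the 4 kg mass has 4 × 10 × sin 62° = 35.318 N down its slope.
The 4 kg side's 35.318 N exceeds the other side's 19.755 N, so that mass slides down and the 3 kg mass slides up. Taking that direction as positive, Newton's second law for the whole system gives 35.318 − 19.755 = (3 + 4) a, so a = 15.563 / 7 = 2.2233 m/s².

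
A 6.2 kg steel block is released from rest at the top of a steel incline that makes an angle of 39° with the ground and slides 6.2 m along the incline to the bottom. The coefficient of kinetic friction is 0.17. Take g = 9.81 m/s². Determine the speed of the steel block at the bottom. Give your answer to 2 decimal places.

7.78 m/s

The weight component along the incline is mg sin 39° = 38.277 N and the normal force is N = mg cos 39° = 47.268 N.
Friction up the slope is f = μN = 0.17 × 47.268 = 8.036 N, so the net downslope force is 38.277 − 8.036 = 30.241 N and a = 30.241 / 6.2 = 4.8776 m/s².
Starting from rest over a distance of 6.2 m, v² = 2aL = 2 × 4.8776 × 6.2 = 60.4822, so v = 7.7770 m/s.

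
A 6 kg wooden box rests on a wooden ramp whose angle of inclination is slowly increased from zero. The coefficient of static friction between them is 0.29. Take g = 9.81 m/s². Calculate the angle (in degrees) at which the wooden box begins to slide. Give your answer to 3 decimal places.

At the threshold of sliding, static friction is at its maximum μ_s N and exactly balances the weight component along the incline: mg sin θ = μ_s mg cos θ.
Hence tan θ = μ_s = 0.29, so θ = arctan(0.29) = 16.1722°.

16.172°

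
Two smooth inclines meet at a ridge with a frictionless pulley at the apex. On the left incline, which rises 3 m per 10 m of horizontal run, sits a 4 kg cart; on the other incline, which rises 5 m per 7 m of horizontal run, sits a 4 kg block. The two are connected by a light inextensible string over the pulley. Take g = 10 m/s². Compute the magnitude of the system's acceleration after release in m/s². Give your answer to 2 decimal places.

1.47 m/s²

Resolve each weight along its own incline: the 4 kg mass has component 4 × 10 × sin 16.70° = 11.494 N down its slope, and the 4 kg mass has 4 × 10 × sin 35.54° = 23.250 N down its slope.
The 4 kg side's 23.250 N exceeds the other side's 11.494 N, so that mass slides down and the 4 kg mass slides up. Taking that direction as positive, Newton's second law for the whole system gives 23.250 − 11.494 = (4 + 4) a, so a = 11.756 / 8 = 1.4695 m/s².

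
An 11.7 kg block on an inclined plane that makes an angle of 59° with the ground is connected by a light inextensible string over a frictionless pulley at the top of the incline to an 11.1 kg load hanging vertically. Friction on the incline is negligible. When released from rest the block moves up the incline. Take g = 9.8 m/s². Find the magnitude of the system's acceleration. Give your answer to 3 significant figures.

For the block on the incline: the weight component along the slope is m₁g sin 59° = 11.7 × 9.8 × 0.8572 = 98.287 N and the normal force is N = m₁g cos 59° = 59.054 N.
Newton's second law for the block (up-slope positive): T − 98.287 = 11.7 a. For the hanging load (downward positive): 11.1 × 9.8 − T = 11.1 a.
Adding the two equations eliminates T: 10.493 = 22.8 a, so a = 0.4602 m/s².

0.460 m/s²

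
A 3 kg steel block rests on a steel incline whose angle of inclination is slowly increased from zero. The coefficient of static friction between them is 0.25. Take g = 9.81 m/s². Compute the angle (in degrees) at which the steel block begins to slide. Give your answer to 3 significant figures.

At the threshold of sliding, static friction is at its maximum μ_s N and exactly balances the weight component along the incline: mg sin θ = μ_s mg cos θ.
Hence tan θ = μ_s = 0.25, so θ = arctan(0.25) = 14.0362°.

14.0°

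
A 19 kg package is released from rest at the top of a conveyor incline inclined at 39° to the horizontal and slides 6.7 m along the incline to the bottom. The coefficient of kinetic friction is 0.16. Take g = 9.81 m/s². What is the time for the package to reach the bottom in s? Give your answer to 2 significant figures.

1.6 s

The weight component along the incline is mg sin 39° = 117.299 N and the normal force is N = mg cos 39° = 144.852 N.
Friction up the slope is f = μN = 0.16 × 144.852 = 23.176 N, so the net downslope force is 117.299 − 23.176 = 94.123 N and a = 94.123 / 19 = 4.9538 m/s².
Starting from rest, L = ½at², so t = √(2L/a) = √(2 × 6.7 / 4.9538) = 1.6447 s.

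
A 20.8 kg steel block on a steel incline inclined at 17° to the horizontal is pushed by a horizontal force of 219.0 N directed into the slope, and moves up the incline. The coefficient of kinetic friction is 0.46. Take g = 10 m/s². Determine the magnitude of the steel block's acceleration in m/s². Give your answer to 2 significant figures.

The horizontal push has components F cos 17° = 219.0 × 0.9563 = 209.430 N up the incline and F sin 17° = 219.0 × 0.2924 = 64.036 N pressing into the surface.
The normal force is therefore N = mg cos 17° + F sin 17° = 198.910 + 64.036 = 262.946 N, and kinetic friction down the slope is μN = 0.46 × 262.946 = 120.955 N.
Along the incline: F cos 17° − mg sin 17° − μN = ma, so 209.430 − 60.819 − 120.955 = 20.8 a, giving a = 1.3296 m/s².

1.3 m/s²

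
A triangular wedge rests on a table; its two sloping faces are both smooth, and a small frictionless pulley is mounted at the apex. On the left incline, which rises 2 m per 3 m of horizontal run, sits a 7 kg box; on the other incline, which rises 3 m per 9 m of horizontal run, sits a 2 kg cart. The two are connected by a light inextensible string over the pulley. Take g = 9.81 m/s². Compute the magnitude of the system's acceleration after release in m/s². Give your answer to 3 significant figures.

Resolve each weight along its own incline: the 7 kg mass has component 7 × 9.81 × sin 33.69° = 38.091 N down its slope, and the 2 kg mass has 2 × 9.81 × sin 18.43° = 6.204 N down its slope.
The 7 kg side's 38.091 N exceeds the other side's 6.204 N, so that mass slides down and the 2 kg mass slides up. Taking that direction as positive, Newton's second law for the whole system gives 38.091 − 6.204 = (7 + 2) a, so a = 31.887 / 9 = 3.5430 m/s².

3.54 m/s²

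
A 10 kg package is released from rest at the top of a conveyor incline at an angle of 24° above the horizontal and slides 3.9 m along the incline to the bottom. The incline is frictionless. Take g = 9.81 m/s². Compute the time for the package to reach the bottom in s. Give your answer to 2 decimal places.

The weight component along the incline is mg sin 24° = 39.901 N and the normal force is N = mg cos 24° = 89.619 N.
With no friction, a = g sin 24° = 3.9901 m/s².
Starting from rest, L = ½at², so t = √(2L/a) = √(2 × 3.9 / 3.9901) = 1.3982 s.

1.40 s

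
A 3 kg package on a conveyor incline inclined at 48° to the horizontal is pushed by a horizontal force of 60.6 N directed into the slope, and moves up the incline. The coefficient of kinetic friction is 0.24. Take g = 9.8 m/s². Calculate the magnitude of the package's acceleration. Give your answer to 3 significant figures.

The horizontal push has components F cos 48° = 60.6 × 0.6691 = 40.547 N up the incline and F sin 48° = 60.6 × 0.7431 = 45.032 N pressing into the surface.
The normal force is therefore N = mg cos 48° + F sin 48° = 19.672 + 45.032 = 64.704 N, and kinetic friction down the slope is μN = 0.24 × 64.704 = 15.529 N.
Along the incline: F cos 48° − mg sin 48° − μN = ma, so 40.547 − 21.847 − 15.529 = 3 a, giving a = 1.0570 m/s².

1.06 m/s²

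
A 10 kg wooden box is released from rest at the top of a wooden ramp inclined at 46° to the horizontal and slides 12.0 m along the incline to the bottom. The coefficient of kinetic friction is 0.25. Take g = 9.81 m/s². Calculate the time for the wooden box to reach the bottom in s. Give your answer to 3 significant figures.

2.12 s

The weight component along the incline is mg sin 46° = 70.567 N and the normal force is N = mg cos 46° = 68.146 N.
Friction up the slope is f = μN = 0.25 × 68.146 = 17.037 N, so the net downslope force is 70.567 − 17.037 = 53.530 N and a = 53.530 / 10 = 5.3530 m/s².
Starting from rest, L = ½at², so t = √(2L/a) = √(2 × 12.0 / 5.3530) = 2.1174 s.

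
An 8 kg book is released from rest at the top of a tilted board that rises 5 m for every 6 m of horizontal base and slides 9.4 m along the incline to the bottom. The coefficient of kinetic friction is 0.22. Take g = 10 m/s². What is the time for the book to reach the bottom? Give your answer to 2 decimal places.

2.00 s

The weight component along the incline is mg sin 39.81° = 51.215 N and the normal force is N = mg cos 39.81° = 61.458 N.
Friction up the slope is f = μN = 0.22 × 61.458 = 13.521 N, so the net downslope force is 51.215 − 13.521 = 37.694 N and a = 37.694 / 8 = 4.7118 m/s².
Starting from rest, L = ½at², so t = √(2L/a) = √(2 × 9.4 / 4.7118) = 1.9975 s.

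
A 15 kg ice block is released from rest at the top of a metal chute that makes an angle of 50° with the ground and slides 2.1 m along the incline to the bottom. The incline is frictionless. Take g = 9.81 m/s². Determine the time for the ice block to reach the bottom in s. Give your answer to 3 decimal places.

The weight component along the incline is mg sin 50° = 112.723 N and the normal force is N = mg cos 50° = 94.586 N.
With no friction, a = g sin 50° = 7.5149 m/s².
Starting from rest, L = ½at², so t = √(2L/a) = √(2 × 2.1 / 7.5149) = 0.7476 s.

0.748 s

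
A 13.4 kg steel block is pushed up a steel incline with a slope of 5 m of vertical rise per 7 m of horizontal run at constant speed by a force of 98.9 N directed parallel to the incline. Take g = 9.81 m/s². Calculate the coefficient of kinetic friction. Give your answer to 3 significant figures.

0.210

At constant speed ΣF = 0 along the incline. The applied 98.9 N acts up the slope; the weight component mg sin 35.54° = 76.406 N and kinetic friction μN both act down the slope.
So 98.9 = 76.406 + μ × 106.969, giving μ = (98.9 − 76.406) / 106.969 = 0.2103.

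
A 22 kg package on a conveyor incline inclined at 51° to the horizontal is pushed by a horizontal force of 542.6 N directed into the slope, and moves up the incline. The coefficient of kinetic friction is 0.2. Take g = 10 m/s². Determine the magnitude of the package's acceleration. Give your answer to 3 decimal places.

2.658 m/s²

The horizontal push has components F cos 51° = 542.6 × 0.6293 = 341.458 N up the incline and F sin 51° = 542.6 × 0.7771 = 421.654 N pressing into the surface.
The normal force is therefore N = mg cos 51° + F sin 51° = 138.446 + 421.654 = 560.100 N, and kinetic friction down the slope is μN = 0.2 × 560.100 = 112.020 N.
Along the incline: F cos 51° − mg sin 51° − μN = ma, so 341.458 − 170.962 − 112.020 = 22 a, giving a = 2.6580 m/s².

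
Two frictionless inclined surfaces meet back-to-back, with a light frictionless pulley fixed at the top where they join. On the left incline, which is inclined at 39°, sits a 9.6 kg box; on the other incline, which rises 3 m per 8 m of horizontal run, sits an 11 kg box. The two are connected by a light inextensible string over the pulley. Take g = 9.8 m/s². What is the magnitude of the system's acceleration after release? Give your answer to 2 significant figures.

Resolve each weight along its own incline: the 9.6 kg mass has component 9.6 × 9.8 × sin 39° = 59.206 N down its slope, and the 11 kg mass has 11 × 9.8 × sin 20.56° = 37.851 N down its slope.
The 9.6 kg side's 59.206 N exceeds the other side's 37.851 N, so that mass slides down and the 11 kg mass slides up. Taking that direction as positive, Newton's second law for the whole system gives 59.206 − 37.851 = (9.6 + 11) a, so a = 21.355 / 20.6 = 1.0367 m/s².

1.0 m/s²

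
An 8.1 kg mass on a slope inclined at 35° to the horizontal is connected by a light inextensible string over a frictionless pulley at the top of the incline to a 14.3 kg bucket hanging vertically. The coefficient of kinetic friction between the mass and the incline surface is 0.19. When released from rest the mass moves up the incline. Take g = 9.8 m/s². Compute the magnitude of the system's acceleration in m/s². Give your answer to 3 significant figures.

For the mass on the incline: the weight component along the slope is m₁g sin 35° = 8.1 × 9.8 × 0.5736 = 45.532 N and the normal force is N = m₁g cos 35° = 65.024 N.
Kinetic friction opposes the mass's motion up the incline: f = μN = 0.19 × 65.024 = 12.355 N acting down the slope.
Newton's second law for the mass (up-slope positive): T − 45.532 − 12.355 = 8.1 a. For the hanging bucket (downward positive): 14.3 × 9.8 − T = 14.3 a.
Adding the two equations eliminates T: 82.253 = 22.4 a, so a = 3.6720 m/s².

3.67 m/s²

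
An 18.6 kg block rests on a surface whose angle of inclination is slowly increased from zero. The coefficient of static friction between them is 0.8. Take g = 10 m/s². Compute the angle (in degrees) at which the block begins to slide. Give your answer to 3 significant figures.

At the threshold of sliding, static friction is at its maximum μ_s N and exactly balances the weight component along the incline: mg sin θ = μ_s mg cos θ.
Hence tan θ = μ_s = 0.8, so θ = arctan(0.8) = 38.6598°.

38.7°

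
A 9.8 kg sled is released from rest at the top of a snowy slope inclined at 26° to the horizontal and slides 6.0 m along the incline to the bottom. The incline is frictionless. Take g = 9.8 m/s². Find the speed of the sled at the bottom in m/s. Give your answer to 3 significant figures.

7.18 m/s

The weight component along the incline is mg sin 26° = 42.101 N and the normal force is N = mg cos 26° = 86.320 N.
With no friction, a = g sin 26° = 4.2960 m/s².
Starting from rest over a distance of 6.0 m, v² = 2aL = 2 × 4.2960 × 6.0 = 51.5520, so v = 7.1800 m/s.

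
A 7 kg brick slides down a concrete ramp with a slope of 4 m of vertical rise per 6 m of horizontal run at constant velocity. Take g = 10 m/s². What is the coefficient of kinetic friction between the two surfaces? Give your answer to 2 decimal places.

At constant velocity the net force along the incline is zero: mg sin 33.69° = μ mg cos 33.69°.
So μ = tan 33.69° = 0.5547 / 0.8321 = 0.6666.

0.67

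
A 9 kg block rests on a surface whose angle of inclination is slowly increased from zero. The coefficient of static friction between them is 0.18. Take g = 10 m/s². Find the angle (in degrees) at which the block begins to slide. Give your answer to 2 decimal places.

At the threshold of sliding, static friction is at its maximum μ_s N and exactly balances the weight component along the incline: mg sin θ = μ_s mg cos θ.
Hence tan θ = μ_s = 0.18, so θ = arctan(0.18) = 10.2040°.

10.20°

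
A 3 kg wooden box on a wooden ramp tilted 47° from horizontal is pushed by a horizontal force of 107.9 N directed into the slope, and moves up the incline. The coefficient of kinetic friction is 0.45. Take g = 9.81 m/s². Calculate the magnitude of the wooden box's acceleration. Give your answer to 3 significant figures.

The horizontal push has components F cos 47° = 107.9 × 0.6820 = 73.588 N up the incline and F sin 47° = 107.9 × 0.7314 = 78.918 N pressing into the surface.
The normal force is therefore N = mg cos 47° + F sin 47° = 20.071 + 78.918 = 98.989 N, and kinetic friction down the slope is μN = 0.45 × 98.989 = 44.545 N.
Along the incline: F cos 47° − mg sin 47° − μN = ma, so 73.588 − 21.525 − 44.545 = 3 a, giving a = 2.5060 m/s².

2.51 m/s²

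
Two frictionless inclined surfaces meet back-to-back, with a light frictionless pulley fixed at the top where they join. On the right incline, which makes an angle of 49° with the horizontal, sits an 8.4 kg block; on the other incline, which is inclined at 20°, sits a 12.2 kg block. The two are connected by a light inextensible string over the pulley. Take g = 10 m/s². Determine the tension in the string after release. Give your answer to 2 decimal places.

54.56 N

Resolve each weight along its own incline: the 8.4 kg mass has component 8.4 × 10 × sin 49° = 63.396 N down its slope, and the 12.2 kg mass has 12.2 × 10 × sin 20° = 41.726 N down its slope.
The 8.4 kg side's 63.396 N exceeds the other side's 41.726 N, so that mass slides down and the 12.2 kg mass slides up. Taking that direction as positive, Newton's second law for the whole system gives 63.396 − 41.726 = (8.4 + 12.2) a, so a = 21.670 / 20.6 = 1.0519 m/s².
For the 12.2 kg mass (up-slope positive): T − 41.726 = 12.2 × 1.0519, so T = 54.559 N.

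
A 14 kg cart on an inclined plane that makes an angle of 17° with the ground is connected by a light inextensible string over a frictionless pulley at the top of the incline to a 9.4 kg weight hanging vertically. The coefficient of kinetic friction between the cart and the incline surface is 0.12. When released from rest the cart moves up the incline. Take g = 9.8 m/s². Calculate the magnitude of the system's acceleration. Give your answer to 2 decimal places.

1.55 m/s²

For the cart on the incline: the weight component along the slope is m₁g sin 17° = 14 × 9.8 × 0.2924 = 40.117 N and the normal force is N = m₁g cos 17° = 131.205 N.
Kinetic friction opposes the cart's motion up the incline: f = μN = 0.12 × 131.205 = 15.745 N acting down the slope.
Newton's second law for the cart (up-slope positive): T − 40.117 − 15.745 = 14 a. For the hanging weight (downward positive): 9.4 × 9.8 − T = 9.4 a.
Adding the two equations eliminates T: 36.258 = 23.4 a, so a = 1.5495 m/s².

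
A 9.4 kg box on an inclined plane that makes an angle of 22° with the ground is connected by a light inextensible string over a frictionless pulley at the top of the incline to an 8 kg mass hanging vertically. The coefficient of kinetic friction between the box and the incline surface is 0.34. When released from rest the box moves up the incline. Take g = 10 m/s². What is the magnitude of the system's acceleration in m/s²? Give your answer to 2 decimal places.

0.87 m/s²

For the box on the incline: the weight component along the slope is m₁g sin 22° = 9.4 × 10 × 0.3746 = 35.212 N and the normal force is N = m₁g cos 22° = 87.155 N.
Kinetic friction opposes the box's motion up the incline: f = μN = 0.34 × 87.155 = 29.633 N acting down the slope.
Newton's second law for the box (up-slope positive): T − 35.212 − 29.633 = 9.4 a. For the hanging mass (downward positive): 8 × 10 − T = 8 a.
Adding the two equations eliminates T: 15.155 = 17.4 a, so a = 0.8710 m/s².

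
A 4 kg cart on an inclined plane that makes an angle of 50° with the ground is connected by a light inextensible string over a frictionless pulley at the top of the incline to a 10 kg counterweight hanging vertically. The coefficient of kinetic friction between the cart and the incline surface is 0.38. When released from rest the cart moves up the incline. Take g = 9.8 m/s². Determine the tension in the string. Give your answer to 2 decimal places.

56.29 N

For the cart on the incline: the weight component along the slope is m₁g sin 50° = 4 × 9.8 × 0.7660 = 30.027 N and the normal force is N = m₁g cos 50° = 25.197 N.
Kinetic friction opposes the cart's motion up the incline: f = μN = 0.38 × 25.197 = 9.575 N acting down the slope.
Newton's second law for the cart (up-slope positive): T − 30.027 − 9.575 = 4 a. For the hanging counterweight (downward positive): 10 × 9.8 − T = 10 a.
Adding the two equations eliminates T: 58.398 = 14 a, so a = 4.1713 m/s².
Then from the hanging counterweight's equation, T = 10 × (9.8 − 4.1713) = 56.287 N.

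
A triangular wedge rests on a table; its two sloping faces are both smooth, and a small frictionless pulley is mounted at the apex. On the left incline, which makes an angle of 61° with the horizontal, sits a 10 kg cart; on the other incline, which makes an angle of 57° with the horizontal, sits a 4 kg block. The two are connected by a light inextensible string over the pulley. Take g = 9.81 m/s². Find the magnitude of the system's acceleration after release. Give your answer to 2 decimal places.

3.78 m/s²

Resolve each weight along its own incline: the 10 kg mass has component 10 × 9.81 × sin 61° = 85.800 N down its slope, and the 4 kg mass has 4 × 9.81 × sin 57° = 32.909 N down its slope.
The 10 kg side's 85.800 N exceeds the other side's 32.909 N, so that mass slides down and the 4 kg mass slides up. Taking that direction as positive, Newton's second law for the whole system gives 85.800 − 32.909 = (10 + 4) a, so a = 52.891 / 14 = 3.7779 m/s².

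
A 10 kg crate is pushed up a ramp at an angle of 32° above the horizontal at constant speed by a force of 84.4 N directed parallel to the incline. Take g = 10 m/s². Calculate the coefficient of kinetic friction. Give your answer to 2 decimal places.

At constant speed ΣF = 0 along the incline. The applied 84.4 N acts up the slope; the weight component mg sin 32° = 52.992 N and kinetic friction μN both act down the slope.
So 84.4 = 52.992 + μ × 84.805, giving μ = (84.4 − 52.992) / 84.805 = 0.3704.

0.37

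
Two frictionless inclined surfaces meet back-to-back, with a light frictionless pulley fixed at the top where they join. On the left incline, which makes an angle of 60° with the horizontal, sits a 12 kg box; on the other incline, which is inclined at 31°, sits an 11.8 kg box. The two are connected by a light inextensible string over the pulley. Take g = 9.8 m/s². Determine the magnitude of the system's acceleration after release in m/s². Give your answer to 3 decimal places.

Resolve each weight along its own incline: the 12 kg mass has component 12 × 9.8 × sin 60° = 101.845 N down its slope, and the 11.8 kg mass has 11.8 × 9.8 × sin 31° = 59.559 N down its slope.
The 12 kg side's 101.845 N exceeds the other side's 59.559 N, so that mass slides down and the 11.8 kg mass slides up. Taking that direction as positive, Newton's second law for the whole system gives 101.845 − 59.559 = (12 + 11.8) a, so a = 42.286 / 23.8 = 1.7767 m/s².

1.777 m/s²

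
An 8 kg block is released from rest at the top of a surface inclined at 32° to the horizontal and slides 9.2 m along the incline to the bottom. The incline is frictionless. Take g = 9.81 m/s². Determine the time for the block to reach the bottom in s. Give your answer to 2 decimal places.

The weight component along the incline is mg sin 32° = 41.588 N and the normal force is N = mg cos 32° = 66.555 N.
With no friction, a = g sin 32° = 5.1985 m/s².
Starting from rest, L = ½at², so t = √(2L/a) = √(2 × 9.2 / 5.1985) = 1.8814 s.

1.88 s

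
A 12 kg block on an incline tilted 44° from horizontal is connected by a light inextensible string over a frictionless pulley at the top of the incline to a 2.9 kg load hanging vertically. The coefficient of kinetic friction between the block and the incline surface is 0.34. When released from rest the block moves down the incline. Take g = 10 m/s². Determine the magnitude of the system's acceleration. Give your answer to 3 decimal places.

For the block on the incline: the weight component along the slope is m₁g sin 44° = 12 × 10 × 0.6947 = 83.364 N and the normal force is N = m₁g cos 44° = 86.321 N.
Kinetic friction opposes the block's motion down the incline: f = μN = 0.34 × 86.321 = 29.349 N acting up the slope.
Newton's second law for the block (down-slope positive): 83.364 − 29.349 − T = 12 a. For the hanging load (upward positive): T − 2.9 × 10 = 2.9 a.
Adding the two equations eliminates T: 25.015 = 14.9 a, so a = 1.6789 m/s².

1.679 m/s²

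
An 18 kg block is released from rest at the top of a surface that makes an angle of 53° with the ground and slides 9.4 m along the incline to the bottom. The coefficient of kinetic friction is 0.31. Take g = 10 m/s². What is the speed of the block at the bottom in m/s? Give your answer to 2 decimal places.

The weight component along the incline is mg sin 53° = 143.754 N and the normal force is N = mg cos 53° = 108.327 N.
Friction up the slope is f = μN = 0.31 × 108.327 = 33.581 N, so the net downslope force is 143.754 − 33.581 = 110.173 N and a = 110.173 / 18 = 6.1207 m/s².
Starting from rest over a distance of 9.4 m, v² = 2aL = 2 × 6.1207 × 9.4 = 115.0692, so v = 10.7270 m/s.

10.73 m/s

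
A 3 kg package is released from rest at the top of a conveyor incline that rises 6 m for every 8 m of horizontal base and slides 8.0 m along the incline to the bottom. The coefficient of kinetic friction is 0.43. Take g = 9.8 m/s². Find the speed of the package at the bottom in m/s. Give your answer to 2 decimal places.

6.34 m/s

The weight component along the incline is mg sin 36.87° = 17.640 N and the normal force is N = mg cos 36.87° = 23.520 N.
Friction up the slope is f = μN = 0.43 × 23.520 = 10.114 N, so the net downslope force is 17.640 − 10.114 = 7.526 N and a = 7.526 / 3 = 2.5087 m/s².
Starting from rest over a distance of 8.0 m, v² = 2aL = 2 × 2.5087 × 8.0 = 40.1392, so v = 6.3356 m/s.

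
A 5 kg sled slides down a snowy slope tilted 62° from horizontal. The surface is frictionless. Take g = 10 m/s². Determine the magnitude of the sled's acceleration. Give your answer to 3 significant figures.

Resolving the weight along the incline: the component pulling the sled down the slope is mg sin 62° = 5 × 10 × 0.8829 = 44.145 N, and the normal force is N = mg cos 62° = 5 × 10 × 0.4695 = 23.475 N.
With no friction the net force along the incline is 44.145 N, so a = g sin 62° = 44.145 / 5 = 8.8290 m/s².

8.83 m/s²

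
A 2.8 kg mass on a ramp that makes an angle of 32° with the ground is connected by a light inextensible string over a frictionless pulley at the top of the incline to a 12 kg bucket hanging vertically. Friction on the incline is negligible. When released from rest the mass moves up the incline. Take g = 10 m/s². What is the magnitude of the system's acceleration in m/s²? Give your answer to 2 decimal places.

For the mass on the incline: the weight component along the slope is m₁g sin 32° = 2.8 × 10 × 0.5299 = 14.837 N and the normal force is N = m₁g cos 32° = 23.745 N.
Newton's second law for the mass (up-slope positive): T − 14.837 = 2.8 a. For the hanging bucket (downward positive): 12 × 10 − T = 12 a.
Adding the two equations eliminates T: 105.163 = 14.8 a, so a = 7.1056 m/s².

7.11 m/s²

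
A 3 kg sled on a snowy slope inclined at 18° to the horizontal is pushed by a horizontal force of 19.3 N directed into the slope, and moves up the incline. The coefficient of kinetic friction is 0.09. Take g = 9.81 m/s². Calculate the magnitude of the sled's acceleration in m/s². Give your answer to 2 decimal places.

The horizontal push has components F cos 18° = 19.3 × 0.9511 = 18.356 N up the incline and F sin 18° = 19.3 × 0.3090 = 5.964 N pressing into the surface.
The normal force is therefore N = mg cos 18° + F sin 18° = 27.991 + 5.964 = 33.955 N, and kinetic friction down the slope is μN = 0.09 × 33.955 = 3.056 N.
Along the incline: F cos 18° − mg sin 18° − μN = ma, so 18.356 − 9.094 − 3.056 = 3 a, giving a = 2.0687 m/s².

2.07 m/s²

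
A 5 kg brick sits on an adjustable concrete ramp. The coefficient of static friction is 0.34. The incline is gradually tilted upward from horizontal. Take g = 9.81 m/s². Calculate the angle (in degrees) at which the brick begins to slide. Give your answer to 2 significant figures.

At the threshold of sliding, static friction is at its maximum μ_s N and exactly balances the weight component along the incline: mg sin θ = μ_s mg cos θ.
Hence tan θ = μ_s = 0.34, so θ = arctan(0.34) = 18.7780°.

19°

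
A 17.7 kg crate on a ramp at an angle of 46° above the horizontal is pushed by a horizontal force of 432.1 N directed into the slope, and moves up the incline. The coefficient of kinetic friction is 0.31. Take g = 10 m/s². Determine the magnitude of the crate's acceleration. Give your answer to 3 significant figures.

The horizontal push has components F cos 46° = 432.1 × 0.6947 = 300.180 N up the incline and F sin 46° = 432.1 × 0.7193 = 310.810 N pressing into the surface.
The normal force is therefore N = mg cos 46° + F sin 46° = 122.962 + 310.810 = 433.772 N, and kinetic friction down the slope is μN = 0.31 × 433.772 = 134.469 N.
Along the incline: F cos 46° − mg sin 46° − μN = ma, so 300.180 − 127.316 − 134.469 = 17.7 a, giving a = 2.1692 m/s².

2.17 m/s²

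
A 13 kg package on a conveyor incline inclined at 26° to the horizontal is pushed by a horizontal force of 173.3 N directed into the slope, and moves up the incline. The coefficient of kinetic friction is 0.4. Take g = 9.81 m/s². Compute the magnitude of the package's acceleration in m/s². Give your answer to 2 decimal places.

The horizontal push has components F cos 26° = 173.3 × 0.8988 = 155.762 N up the incline and F sin 26° = 173.3 × 0.4384 = 75.975 N pressing into the surface.
The normal force is therefore N = mg cos 26° + F sin 26° = 114.624 + 75.975 = 190.599 N, and kinetic friction down the slope is μN = 0.4 × 190.599 = 76.240 N.
Along the incline: F cos 26° − mg sin 26° − μN = ma, so 155.762 − 55.909 − 76.240 = 13 a, giving a = 1.8164 m/s².

1.82 m/s²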